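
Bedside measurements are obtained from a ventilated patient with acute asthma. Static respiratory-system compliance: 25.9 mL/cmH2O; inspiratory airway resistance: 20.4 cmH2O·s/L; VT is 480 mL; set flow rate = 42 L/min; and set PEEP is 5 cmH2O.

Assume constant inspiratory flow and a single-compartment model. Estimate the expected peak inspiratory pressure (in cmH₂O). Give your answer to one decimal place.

37.8

Flow: 42 L/min ÷ 60 = 0.7 L/s.
Equation of motion (constant flow): PIP = Vt/C + R·V̇ + PEEP.
PIP = 480/25.9 + 20.4×0.7 + 5 = 18.533 + 14.28 + 5 = 37.813 cmH2O.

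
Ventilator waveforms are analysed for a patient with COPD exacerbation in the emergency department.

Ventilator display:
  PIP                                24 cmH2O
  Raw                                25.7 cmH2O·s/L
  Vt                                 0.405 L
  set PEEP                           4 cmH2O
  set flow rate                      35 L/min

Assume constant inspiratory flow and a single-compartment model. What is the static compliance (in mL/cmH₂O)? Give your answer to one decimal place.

Flow: 35 L/min ÷ 60 = 0.5833 L/s.
Equation of motion (constant flow): PIP = Vt/C + R·V̇ + PEEP.
Vt/C = PIP − R·V̇ − PEEP = 24 − 25.7×0.5833 − 4 = 24 − 14.991 − 4 = 5.009 cmH2O.
C = Vt / 5.009 = 405 / 5.009 = 80.854 mL/cmH2O.

80.9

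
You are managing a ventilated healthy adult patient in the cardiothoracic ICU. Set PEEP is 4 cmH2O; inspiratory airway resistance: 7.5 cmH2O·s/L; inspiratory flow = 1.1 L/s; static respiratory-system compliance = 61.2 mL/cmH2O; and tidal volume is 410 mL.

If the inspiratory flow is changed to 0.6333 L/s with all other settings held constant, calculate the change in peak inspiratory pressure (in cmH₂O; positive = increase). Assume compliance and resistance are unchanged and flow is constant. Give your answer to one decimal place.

-3.5

PIP = Vt/C + R·V̇ + PEEP (constant-flow equation of motion).
Only the resistive term changes: ΔPIP = R × ΔV̇ = 7.5 × (0.6333 − 1.1) = 7.5 × -0.4667 = -3.5 cmH2O.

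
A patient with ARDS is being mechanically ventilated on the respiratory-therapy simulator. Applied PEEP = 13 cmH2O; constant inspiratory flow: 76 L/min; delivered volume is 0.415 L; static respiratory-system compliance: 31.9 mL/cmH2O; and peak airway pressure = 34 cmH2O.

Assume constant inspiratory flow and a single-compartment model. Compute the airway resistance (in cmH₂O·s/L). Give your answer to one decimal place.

6.3

Flow: 76 L/min ÷ 60 = 1.2667 L/s.
Equation of motion (constant flow): PIP = Vt/C + R·V̇ + PEEP.
R·V̇ = PIP − Vt/C − PEEP = 34 − 415/31.9 − 13 = 34 − 13.009 − 13 = 7.991 cmH2O.
R = 7.991 / 1.2667 = 6.309 cmH2O·s/L.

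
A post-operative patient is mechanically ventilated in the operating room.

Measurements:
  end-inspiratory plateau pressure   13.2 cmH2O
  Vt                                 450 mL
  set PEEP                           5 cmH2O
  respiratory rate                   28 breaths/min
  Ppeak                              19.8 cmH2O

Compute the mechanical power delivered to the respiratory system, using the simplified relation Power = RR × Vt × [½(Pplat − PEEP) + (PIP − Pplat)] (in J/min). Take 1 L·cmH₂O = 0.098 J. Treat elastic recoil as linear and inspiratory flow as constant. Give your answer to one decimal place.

Per-breath work = Vt × [½(Pplat−PEEP) + (PIP−Pplat)] = 0.450 × [0.5×8.2 + 6.6] = 0.450 × 10.7 = 4.815 L·cmH2O.
Power = 28 × 4.815 = 134.82 L·cmH2O/min.
× 0.098 J/(L·cmH2O) → 13.212 J/min.

13.2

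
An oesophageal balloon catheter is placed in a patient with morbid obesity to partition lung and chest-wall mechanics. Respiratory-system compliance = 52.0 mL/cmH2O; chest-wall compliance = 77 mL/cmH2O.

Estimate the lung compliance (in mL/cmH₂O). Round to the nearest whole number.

160

1/CL = 1/Crs − 1/Ccw.
1/CL = 1/52.0 − 1/77 = 0.006244.
CL = 160.15 mL/cmH2O.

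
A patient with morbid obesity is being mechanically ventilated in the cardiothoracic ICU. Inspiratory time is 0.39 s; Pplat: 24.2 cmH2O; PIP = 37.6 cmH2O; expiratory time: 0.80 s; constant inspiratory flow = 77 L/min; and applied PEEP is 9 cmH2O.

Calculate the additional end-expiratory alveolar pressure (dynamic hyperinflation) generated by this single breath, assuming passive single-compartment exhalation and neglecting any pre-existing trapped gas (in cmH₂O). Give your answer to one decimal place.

Flow: 77 L/min ÷ 60 = 1.2833 L/s.
Vt = flow × Ti = 1.2833 L/s × 0.39 s × 1000 mL/L = 500.49 mL.
R = (PIP − Pplat)/V̇ = (37.6 − 24.2) / 1.2833 = 13.4/1.2833 = 10.442 cmH2O·s/L.
C = Vt/(Pplat − PEEP) = 500.49 / (24.2 − 9) = 500.49/15.2 = 32.927 mL/cmH2O.
τ = R × C = 10.442 × 0.03293 L/cmH2O = 0.3439 s.
Fraction remaining = e^(−Te/τ) = e^(−0.80/0.3439) = 0.09766; trapped volume = 500.49 × 0.09766 = 48.878 mL.
Additional alveolar pressure from trapping ≈ V_trapped / C = 48.878 / 32.927 = 1.484 cmH2O.

1.5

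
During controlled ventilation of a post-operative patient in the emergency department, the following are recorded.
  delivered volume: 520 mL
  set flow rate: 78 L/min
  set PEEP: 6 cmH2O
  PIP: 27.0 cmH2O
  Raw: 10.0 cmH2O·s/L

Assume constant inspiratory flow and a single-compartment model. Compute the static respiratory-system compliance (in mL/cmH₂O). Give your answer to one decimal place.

65.0

Flow: 78 L/min ÷ 60 = 1.3 L/s.
Equation of motion (constant flow): PIP = Vt/C + R·V̇ + PEEP.
Vt/C = PIP − R·V̇ − PEEP = 27.0 − 10.0×1.3 − 6 = 27.0 − 13.0 − 6 = 8.0 cmH2O.
C = Vt / 8.0 = 520 / 8.0 = 65.0 mL/cmH2O.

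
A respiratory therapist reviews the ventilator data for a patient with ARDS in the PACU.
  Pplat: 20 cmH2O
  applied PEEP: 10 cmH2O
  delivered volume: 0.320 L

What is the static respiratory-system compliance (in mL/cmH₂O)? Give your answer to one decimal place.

Cstat = Vt / (Pplat − PEEP) = 320 / (20 − 10) = 320 / 10.0 = 32.0 mL/cmH2O.

32.0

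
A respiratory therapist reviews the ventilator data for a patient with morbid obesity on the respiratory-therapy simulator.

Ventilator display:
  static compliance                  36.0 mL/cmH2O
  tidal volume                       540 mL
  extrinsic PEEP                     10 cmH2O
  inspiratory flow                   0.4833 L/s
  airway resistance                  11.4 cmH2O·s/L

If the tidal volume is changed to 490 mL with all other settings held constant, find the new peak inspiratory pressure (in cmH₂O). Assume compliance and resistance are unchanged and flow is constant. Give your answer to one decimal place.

PIP = Vt/C + R·V̇ + PEEP (constant-flow equation of motion).
Only the elastic term changes: ΔPIP = ΔVt / C = (490 − 540) / 36.0 = -1.389 cmH2O.
Original PIP = 540/36.0 + 11.4×0.4833 + 10 = 30.51 cmH2O; new PIP = 30.51 + (-1.389) = 29.121 cmH2O.

29.1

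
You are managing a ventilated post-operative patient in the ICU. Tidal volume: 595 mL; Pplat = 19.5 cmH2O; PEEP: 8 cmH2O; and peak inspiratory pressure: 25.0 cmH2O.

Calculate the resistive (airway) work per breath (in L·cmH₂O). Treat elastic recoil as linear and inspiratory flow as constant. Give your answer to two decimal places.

3.27

With constant inspiratory flow the resistive pressure is constant at PIP − Pplat = 25.0 − 19.5 = 5.5 cmH2O, so resistive work = 5.5 × 0.595 = 3.273 L·cmH2O.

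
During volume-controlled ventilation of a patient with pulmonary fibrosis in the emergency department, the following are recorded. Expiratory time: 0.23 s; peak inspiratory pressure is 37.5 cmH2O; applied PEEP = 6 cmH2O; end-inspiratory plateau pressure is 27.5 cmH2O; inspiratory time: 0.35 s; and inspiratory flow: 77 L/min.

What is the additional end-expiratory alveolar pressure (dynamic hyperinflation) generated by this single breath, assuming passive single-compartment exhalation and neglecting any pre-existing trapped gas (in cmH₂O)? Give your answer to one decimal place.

5.2

Flow: 77 L/min ÷ 60 = 1.2833 L/s.
Vt = flow × Ti = 1.2833 L/s × 0.35 s × 1000 mL/L = 449.16 mL.
R = (PIP − Pplat)/V̇ = (37.5 − 27.5) / 1.2833 = 10.0/1.2833 = 7.792 cmH2O·s/L.
C = Vt/(Pplat − PEEP) = 449.16 / (27.5 − 6) = 449.16/21.5 = 20.891 mL/cmH2O.
τ = R × C = 7.792 × 0.02089 L/cmH2O = 0.1628 s.
Fraction remaining = e^(−Te/τ) = e^(−0.23/0.1628) = 0.2435; trapped volume = 449.16 × 0.2435 = 109.37 mL.
Additional alveolar pressure from trapping ≈ V_trapped / C = 109.37 / 20.891 = 5.235 cmH2O.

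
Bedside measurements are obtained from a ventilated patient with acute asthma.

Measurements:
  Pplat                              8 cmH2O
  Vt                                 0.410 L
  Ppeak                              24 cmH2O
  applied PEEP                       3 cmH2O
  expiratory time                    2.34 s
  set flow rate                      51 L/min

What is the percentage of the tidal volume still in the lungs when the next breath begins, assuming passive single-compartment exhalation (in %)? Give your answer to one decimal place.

Flow: 51 L/min ÷ 60 = 0.85 L/s.
R = (PIP − Pplat)/V̇ = (24 − 8) / 0.85 = 16.0/0.85 = 18.824 cmH2O·s/L.
C = Vt/(Pplat − PEEP) = 410.0 / (8 − 3) = 410.0/5.0 = 82.0 mL/cmH2O.
τ = R × C = 18.824 × 0.082 L/cmH2O = 1.544 s.
Fraction remaining at end-expiration = e^(−Te/τ) = e^(−2.34/1.544) = 0.2197 → 21.97%.

22.0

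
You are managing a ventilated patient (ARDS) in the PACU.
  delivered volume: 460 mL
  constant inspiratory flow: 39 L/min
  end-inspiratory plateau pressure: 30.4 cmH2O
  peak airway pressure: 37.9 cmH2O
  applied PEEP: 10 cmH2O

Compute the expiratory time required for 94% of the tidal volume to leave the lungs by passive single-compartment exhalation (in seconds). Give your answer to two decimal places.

Flow: 39 L/min ÷ 60 = 0.65 L/s.
R = (PIP − Pplat)/V̇ = (37.9 − 30.4) / 0.65 = 7.5/0.65 = 11.538 cmH2O·s/L.
C = Vt/(Pplat − PEEP) = 460.0 / (30.4 − 10) = 460.0/20.4 = 22.549 mL/cmH2O.
τ = R × C = 11.538 × 0.02255 L/cmH2O = 0.2602 s.
t = −τ·ln(1 − 0.94) = −0.2602·ln(0.06) = 0.732 s.

0.73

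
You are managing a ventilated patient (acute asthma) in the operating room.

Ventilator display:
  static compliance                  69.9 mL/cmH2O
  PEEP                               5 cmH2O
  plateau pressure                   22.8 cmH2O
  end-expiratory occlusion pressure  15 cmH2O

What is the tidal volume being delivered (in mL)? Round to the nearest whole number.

545

End-expiratory occlusion gives total PEEP = 15 cmH2O (intrinsic PEEP = 15 − 5 = 10). Use total PEEP for the elastic gradient.
Vt = Cstat × (Pplat − PEEPtotal) = 69.9 × (22.8 − 15) = 69.9 × 7.8 = 545.22 mL.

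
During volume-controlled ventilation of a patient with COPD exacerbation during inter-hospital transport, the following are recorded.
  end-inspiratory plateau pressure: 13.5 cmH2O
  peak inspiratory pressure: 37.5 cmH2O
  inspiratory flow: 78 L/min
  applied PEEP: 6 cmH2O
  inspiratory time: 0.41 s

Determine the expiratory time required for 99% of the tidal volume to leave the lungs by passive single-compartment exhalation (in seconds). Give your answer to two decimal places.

Flow: 78 L/min ÷ 60 = 1.3 L/s.
Vt = flow × Ti = 1.3 L/s × 0.41 s × 1000 mL/L = 533.0 mL.
R = (PIP − Pplat)/V̇ = (37.5 − 13.5) / 1.3 = 24.0/1.3 = 18.462 cmH2O·s/L.
C = Vt/(Pplat − PEEP) = 533.0 / (13.5 − 6) = 533.0/7.5 = 71.067 mL/cmH2O.
τ = R × C = 18.462 × 0.07107 L/cmH2O = 1.312 s.
t = −τ·ln(1 − 0.99) = −1.312·ln(0.01) = 6.042 s.

6.04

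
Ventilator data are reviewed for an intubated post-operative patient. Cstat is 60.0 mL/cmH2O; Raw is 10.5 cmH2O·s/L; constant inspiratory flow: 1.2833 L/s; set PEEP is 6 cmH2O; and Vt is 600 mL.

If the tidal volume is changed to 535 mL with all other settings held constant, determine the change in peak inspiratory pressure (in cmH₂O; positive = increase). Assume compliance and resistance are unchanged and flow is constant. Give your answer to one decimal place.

PIP = Vt/C + R·V̇ + PEEP (constant-flow equation of motion).
Only the elastic term changes: ΔPIP = ΔVt / C = (535 − 600) / 60.0 = -1.083 cmH2O.

-1.1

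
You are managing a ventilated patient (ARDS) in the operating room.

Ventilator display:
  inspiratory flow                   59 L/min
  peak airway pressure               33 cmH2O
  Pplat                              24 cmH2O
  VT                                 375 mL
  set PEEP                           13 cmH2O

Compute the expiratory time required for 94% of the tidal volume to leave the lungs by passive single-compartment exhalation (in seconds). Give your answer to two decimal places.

Flow: 59 L/min ÷ 60 = 0.9833 L/s.
R = (PIP − Pplat)/V̇ = (33 − 24) / 0.9833 = 9.0/0.9833 = 9.153 cmH2O·s/L.
C = Vt/(Pplat − PEEP) = 375.0 / (24 − 13) = 375.0/11.0 = 34.091 mL/cmH2O.
τ = R × C = 9.153 × 0.03409 L/cmH2O = 0.312 s.
t = −τ·ln(1 − 0.94) = −0.312·ln(0.06) = 0.8778 s.

0.88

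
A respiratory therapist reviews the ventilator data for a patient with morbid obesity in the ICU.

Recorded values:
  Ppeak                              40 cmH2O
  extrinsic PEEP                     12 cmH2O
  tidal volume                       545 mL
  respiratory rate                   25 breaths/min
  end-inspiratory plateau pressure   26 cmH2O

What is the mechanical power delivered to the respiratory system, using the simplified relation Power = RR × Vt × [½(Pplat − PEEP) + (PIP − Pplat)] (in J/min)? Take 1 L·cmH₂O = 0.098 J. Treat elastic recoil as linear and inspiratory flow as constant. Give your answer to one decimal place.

28.0

Per-breath work = Vt × [½(Pplat−PEEP) + (PIP−Pplat)] = 0.545 × [0.5×14.0 + 14.0] = 0.545 × 21.0 = 11.445 L·cmH2O.
Power = 25 × 11.445 = 286.13 L·cmH2O/min.
× 0.098 J/(L·cmH2O) → 28.041 J/min.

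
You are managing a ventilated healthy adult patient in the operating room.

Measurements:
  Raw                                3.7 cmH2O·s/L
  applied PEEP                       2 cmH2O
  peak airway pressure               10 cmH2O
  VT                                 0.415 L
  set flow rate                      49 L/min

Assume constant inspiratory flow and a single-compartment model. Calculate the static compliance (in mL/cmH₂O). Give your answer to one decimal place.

Flow: 49 L/min ÷ 60 = 0.8167 L/s.
Equation of motion (constant flow): PIP = Vt/C + R·V̇ + PEEP.
Vt/C = PIP − R·V̇ − PEEP = 10 − 3.7×0.8167 − 2 = 10 − 3.022 − 2 = 4.978 cmH2O.
C = Vt / 4.978 = 415 / 4.978 = 83.367 mL/cmH2O.

83.4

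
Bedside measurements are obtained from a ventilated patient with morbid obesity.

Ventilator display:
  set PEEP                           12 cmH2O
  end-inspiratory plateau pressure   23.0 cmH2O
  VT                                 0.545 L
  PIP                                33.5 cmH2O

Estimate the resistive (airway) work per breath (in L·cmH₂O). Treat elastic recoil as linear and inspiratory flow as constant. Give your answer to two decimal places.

5.72

With constant inspiratory flow the resistive pressure is constant at PIP − Pplat = 33.5 − 23.0 = 10.5 cmH2O, so resistive work = 10.5 × 0.545 = 5.723 L·cmH2O.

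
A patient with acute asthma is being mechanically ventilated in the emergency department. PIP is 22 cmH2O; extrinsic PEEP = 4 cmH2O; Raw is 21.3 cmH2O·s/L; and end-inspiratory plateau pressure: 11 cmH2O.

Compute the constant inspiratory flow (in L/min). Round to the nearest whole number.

flow = (PIP − Pplat) / Raw = (22 − 11) / 21.3 = 0.5164 L/s × 60 = 30.984 L/min.

31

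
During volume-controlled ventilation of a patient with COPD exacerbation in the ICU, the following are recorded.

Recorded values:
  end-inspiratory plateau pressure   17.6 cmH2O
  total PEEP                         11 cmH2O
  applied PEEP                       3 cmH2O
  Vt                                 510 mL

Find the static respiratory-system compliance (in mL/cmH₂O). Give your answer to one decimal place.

End-expiratory occlusion gives total PEEP = 11 cmH2O (intrinsic PEEP = 11 − 3 = 8). Use total PEEP for the elastic gradient.
Cstat = Vt / (Pplat − PEEPtotal) = 510 / (17.6 − 11) = 510 / 6.6 = 77.273 mL/cmH2O.

77.3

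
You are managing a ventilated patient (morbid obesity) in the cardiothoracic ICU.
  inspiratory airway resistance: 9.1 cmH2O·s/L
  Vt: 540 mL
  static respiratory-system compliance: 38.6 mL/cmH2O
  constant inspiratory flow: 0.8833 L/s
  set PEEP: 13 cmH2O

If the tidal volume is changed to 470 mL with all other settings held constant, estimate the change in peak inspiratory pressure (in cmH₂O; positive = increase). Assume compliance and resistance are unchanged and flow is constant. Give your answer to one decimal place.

-1.8

PIP = Vt/C + R·V̇ + PEEP (constant-flow equation of motion).
Only the elastic term changes: ΔPIP = ΔVt / C = (470 − 540) / 38.6 = -1.813 cmH2O.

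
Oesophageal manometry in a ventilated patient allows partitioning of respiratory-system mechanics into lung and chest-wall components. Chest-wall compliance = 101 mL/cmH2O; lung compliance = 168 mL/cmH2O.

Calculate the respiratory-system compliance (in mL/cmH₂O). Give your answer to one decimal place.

Lung and chest wall are elastances in series: 1/Crs = 1/CL + 1/Ccw.
1/Crs = 1/168 + 1/101 = 0.01585.
Crs = 63.091 mL/cmH2O.

63.1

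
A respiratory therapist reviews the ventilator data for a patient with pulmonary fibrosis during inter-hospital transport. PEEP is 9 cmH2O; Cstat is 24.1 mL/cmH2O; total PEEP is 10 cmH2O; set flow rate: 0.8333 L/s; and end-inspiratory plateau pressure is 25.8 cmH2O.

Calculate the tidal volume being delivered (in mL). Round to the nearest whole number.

End-expiratory occlusion gives total PEEP = 10 cmH2O (intrinsic PEEP = 10 − 9 = 1). Use total PEEP for the elastic gradient.
Vt = Cstat × (Pplat − PEEPtotal) = 24.1 × (25.8 − 10) = 24.1 × 15.8 = 380.78 mL.

381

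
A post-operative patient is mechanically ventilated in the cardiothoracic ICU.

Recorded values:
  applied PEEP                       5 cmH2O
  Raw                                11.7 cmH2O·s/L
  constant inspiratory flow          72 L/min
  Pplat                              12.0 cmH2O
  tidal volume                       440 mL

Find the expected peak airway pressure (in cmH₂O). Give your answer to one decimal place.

Flow: 72 L/min ÷ 60 = 1.2 L/s.
PIP = Pplat + Raw × flow = 12.0 + 11.7 × 1.2 = 12.0 + 14.04 = 26.04 cmH2O.

26.0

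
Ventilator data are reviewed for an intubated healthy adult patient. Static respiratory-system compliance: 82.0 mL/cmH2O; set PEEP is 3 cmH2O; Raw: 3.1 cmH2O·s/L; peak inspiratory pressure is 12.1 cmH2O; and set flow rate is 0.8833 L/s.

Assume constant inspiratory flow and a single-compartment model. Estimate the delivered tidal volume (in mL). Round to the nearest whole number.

Equation of motion (constant flow): PIP = Vt/C + R·V̇ + PEEP.
Vt/C = PIP − R·V̇ − PEEP = 12.1 − 2.738 − 3 = 6.362 cmH2O.
Vt = C × 6.362 = 82.0 × 6.362 = 521.68 mL.

522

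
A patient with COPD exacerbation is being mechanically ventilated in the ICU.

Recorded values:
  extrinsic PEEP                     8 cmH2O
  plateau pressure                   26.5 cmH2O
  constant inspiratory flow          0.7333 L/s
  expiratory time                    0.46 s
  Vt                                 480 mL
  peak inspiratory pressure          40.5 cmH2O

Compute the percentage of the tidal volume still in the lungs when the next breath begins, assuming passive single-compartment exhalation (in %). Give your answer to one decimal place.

39.5

R = (PIP − Pplat)/V̇ = (40.5 − 26.5) / 0.7333 = 14.0/0.7333 = 19.092 cmH2O·s/L.
C = Vt/(Pplat − PEEP) = 480.0 / (26.5 − 8) = 480.0/18.5 = 25.946 mL/cmH2O.
τ = R × C = 19.092 × 0.02595 L/cmH2O = 0.4954 s.
Fraction remaining at end-expiration = e^(−Te/τ) = e^(−0.46/0.4954) = 0.3951 → 39.51%.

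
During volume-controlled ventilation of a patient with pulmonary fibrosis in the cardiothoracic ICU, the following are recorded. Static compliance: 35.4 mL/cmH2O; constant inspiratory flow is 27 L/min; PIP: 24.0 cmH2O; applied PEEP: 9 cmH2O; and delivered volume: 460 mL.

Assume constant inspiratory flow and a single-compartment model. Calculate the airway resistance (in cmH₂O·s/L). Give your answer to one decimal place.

4.5

Flow: 27 L/min ÷ 60 = 0.45 L/s.
Equation of motion (constant flow): PIP = Vt/C + R·V̇ + PEEP.
R·V̇ = PIP − Vt/C − PEEP = 24.0 − 460/35.4 − 9 = 24.0 − 12.994 − 9 = 2.006 cmH2O.
R = 2.006 / 0.45 = 4.458 cmH2O·s/L.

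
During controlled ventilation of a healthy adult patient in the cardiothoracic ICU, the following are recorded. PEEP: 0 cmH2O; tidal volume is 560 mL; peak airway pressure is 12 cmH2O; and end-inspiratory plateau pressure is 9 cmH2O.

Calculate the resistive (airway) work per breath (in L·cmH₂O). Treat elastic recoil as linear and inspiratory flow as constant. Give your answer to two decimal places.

With constant inspiratory flow the resistive pressure is constant at PIP − Pplat = 12 − 9 = 3.0 cmH2O, so resistive work = 3.0 × 0.560 = 1.68 L·cmH2O.

1.68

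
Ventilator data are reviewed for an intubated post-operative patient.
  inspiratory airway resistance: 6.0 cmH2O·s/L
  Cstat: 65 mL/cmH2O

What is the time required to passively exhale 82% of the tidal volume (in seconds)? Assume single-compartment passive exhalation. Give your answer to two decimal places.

τ = R × C = 6.0 × 65 mL/cmH2O = 6.0 × 0.065 L/cmH2O = 0.39 s.
Exhaled fraction f = 1 − e^(−t/τ) → t = −τ·ln(1 − f) = −0.39·ln(0.18) = 0.6688 s.

0.67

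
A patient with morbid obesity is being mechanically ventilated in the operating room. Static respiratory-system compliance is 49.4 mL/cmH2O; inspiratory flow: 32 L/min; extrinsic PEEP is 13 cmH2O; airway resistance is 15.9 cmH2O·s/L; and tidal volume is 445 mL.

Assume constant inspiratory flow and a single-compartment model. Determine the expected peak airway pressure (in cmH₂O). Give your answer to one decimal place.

Flow: 32 L/min ÷ 60 = 0.5333 L/s.
Equation of motion (constant flow): PIP = Vt/C + R·V̇ + PEEP.
PIP = 445/49.4 + 15.9×0.5333 + 13 = 9.008 + 8.479 + 13 = 30.487 cmH2O.

30.5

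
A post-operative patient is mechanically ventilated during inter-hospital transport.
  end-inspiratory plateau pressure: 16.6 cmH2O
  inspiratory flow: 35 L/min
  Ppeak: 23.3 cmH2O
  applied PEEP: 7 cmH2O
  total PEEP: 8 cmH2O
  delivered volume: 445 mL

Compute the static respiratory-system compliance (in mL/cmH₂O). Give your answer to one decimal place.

End-expiratory occlusion gives total PEEP = 8 cmH2O (intrinsic PEEP = 8 − 7 = 1). Use total PEEP for the elastic gradient.
Cstat = Vt / (Pplat − PEEPtotal) = 445 / (16.6 − 8) = 445 / 8.6 = 51.744 mL/cmH2O.

51.7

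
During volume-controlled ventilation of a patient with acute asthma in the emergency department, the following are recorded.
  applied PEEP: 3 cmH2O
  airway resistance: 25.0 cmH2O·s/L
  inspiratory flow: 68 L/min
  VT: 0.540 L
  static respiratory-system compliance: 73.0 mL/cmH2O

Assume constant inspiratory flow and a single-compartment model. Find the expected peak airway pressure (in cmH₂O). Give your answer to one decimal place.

Flow: 68 L/min ÷ 60 = 1.1333 L/s.
Equation of motion (constant flow): PIP = Vt/C + R·V̇ + PEEP.
PIP = 540/73.0 + 25.0×1.1333 + 3 = 7.397 + 28.333 + 3 = 38.73 cmH2O.

38.7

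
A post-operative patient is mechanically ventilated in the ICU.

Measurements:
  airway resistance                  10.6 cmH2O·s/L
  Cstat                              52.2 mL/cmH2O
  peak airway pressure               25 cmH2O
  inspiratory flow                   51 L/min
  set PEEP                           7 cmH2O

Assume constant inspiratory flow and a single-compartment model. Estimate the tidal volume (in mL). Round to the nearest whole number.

Flow: 51 L/min ÷ 60 = 0.85 L/s.
Equation of motion (constant flow): PIP = Vt/C + R·V̇ + PEEP.
Vt/C = PIP − R·V̇ − PEEP = 25 − 9.01 − 7 = 8.99 cmH2O.
Vt = C × 8.99 = 52.2 × 8.99 = 469.28 mL.

469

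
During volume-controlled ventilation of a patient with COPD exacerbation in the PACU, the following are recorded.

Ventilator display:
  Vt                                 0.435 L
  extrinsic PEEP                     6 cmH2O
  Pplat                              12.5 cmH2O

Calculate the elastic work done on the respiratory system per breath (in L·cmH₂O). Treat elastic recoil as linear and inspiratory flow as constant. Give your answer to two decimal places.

Elastic work ≈ ½ × (Pplat − PEEP) × Vt = 0.5 × (12.5 − 6) × 0.435 L = 0.5 × 6.5 × 0.435 = 1.414 L·cmH2O.

1.41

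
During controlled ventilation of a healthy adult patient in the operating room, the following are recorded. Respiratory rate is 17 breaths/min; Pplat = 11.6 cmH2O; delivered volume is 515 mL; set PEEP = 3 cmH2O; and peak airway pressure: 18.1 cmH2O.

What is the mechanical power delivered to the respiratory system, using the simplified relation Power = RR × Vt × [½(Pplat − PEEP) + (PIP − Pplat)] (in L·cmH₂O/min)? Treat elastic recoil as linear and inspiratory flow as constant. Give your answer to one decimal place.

Per-breath work = Vt × [½(Pplat−PEEP) + (PIP−Pplat)] = 0.515 × [0.5×8.6 + 6.5] = 0.515 × 10.8 = 5.562 L·cmH2O.
Power = 17 × 5.562 = 94.554 L·cmH2O/min.

94.6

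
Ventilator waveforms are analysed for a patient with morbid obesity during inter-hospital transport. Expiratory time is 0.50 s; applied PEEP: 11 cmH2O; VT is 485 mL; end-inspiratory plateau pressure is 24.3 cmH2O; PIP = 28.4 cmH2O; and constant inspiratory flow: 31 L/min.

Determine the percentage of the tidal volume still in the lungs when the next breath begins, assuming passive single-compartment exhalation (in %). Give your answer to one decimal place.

17.8

Flow: 31 L/min ÷ 60 = 0.5167 L/s.
R = (PIP − Pplat)/V̇ = (28.4 − 24.3) / 0.5167 = 4.1/0.5167 = 7.935 cmH2O·s/L.
C = Vt/(Pplat − PEEP) = 485.0 / (24.3 − 11) = 485.0/13.3 = 36.466 mL/cmH2O.
τ = R × C = 7.935 × 0.03647 L/cmH2O = 0.2894 s.
Fraction remaining at end-expiration = e^(−Te/τ) = e^(−0.50/0.2894) = 0.1777 → 17.77%.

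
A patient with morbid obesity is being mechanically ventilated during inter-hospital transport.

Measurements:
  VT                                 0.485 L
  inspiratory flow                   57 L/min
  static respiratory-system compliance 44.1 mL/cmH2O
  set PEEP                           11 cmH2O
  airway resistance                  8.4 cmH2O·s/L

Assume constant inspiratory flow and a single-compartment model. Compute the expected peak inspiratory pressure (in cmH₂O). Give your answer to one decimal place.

30.0

Flow: 57 L/min ÷ 60 = 0.95 L/s.
Equation of motion (constant flow): PIP = Vt/C + R·V̇ + PEEP.
PIP = 485/44.1 + 8.4×0.95 + 11 = 10.998 + 7.98 + 11 = 29.978 cmH2O.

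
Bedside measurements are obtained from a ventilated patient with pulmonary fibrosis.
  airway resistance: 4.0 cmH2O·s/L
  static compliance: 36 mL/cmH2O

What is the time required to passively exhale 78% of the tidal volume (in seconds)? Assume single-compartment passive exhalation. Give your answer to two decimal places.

0.22

τ = R × C = 4.0 × 36 mL/cmH2O = 4.0 × 0.036 L/cmH2O = 0.144 s.
Exhaled fraction f = 1 − e^(−t/τ) → t = −τ·ln(1 − f) = −0.144·ln(0.22) = 0.218 s.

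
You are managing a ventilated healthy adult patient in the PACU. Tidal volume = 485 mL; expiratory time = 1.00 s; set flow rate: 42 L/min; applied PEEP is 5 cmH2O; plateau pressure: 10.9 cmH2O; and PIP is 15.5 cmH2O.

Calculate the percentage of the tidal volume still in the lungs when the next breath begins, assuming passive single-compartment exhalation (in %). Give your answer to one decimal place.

15.7

Flow: 42 L/min ÷ 60 = 0.7 L/s.
R = (PIP − Pplat)/V̇ = (15.5 − 10.9) / 0.7 = 4.6/0.7 = 6.571 cmH2O·s/L.
C = Vt/(Pplat − PEEP) = 485.0 / (10.9 − 5) = 485.0/5.9 = 82.203 mL/cmH2O.
τ = R × C = 6.571 × 0.0822 L/cmH2O = 0.5401 s.
Fraction remaining at end-expiration = e^(−Te/τ) = e^(−1.00/0.5401) = 0.157 → 15.7%.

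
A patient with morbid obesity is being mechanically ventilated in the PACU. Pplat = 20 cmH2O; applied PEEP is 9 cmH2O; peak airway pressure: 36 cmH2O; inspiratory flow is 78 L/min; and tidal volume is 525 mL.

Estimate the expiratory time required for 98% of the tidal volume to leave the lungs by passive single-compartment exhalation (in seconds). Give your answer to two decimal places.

Flow: 78 L/min ÷ 60 = 1.3 L/s.
R = (PIP − Pplat)/V̇ = (36 − 20) / 1.3 = 16.0/1.3 = 12.308 cmH2O·s/L.
C = Vt/(Pplat − PEEP) = 525.0 / (20 − 9) = 525.0/11.0 = 47.727 mL/cmH2O.
τ = R × C = 12.308 × 0.04773 L/cmH2O = 0.5875 s.
t = −τ·ln(1 − 0.98) = −0.5875·ln(0.02) = 2.298 s.

2.30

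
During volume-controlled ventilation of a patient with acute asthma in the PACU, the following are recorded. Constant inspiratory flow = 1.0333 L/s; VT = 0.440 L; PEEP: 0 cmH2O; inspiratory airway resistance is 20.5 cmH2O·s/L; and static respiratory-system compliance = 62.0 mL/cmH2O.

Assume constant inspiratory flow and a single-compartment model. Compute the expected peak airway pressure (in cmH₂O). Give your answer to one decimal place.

28.3

Equation of motion (constant flow): PIP = Vt/C + R·V̇ + PEEP.
PIP = 440/62.0 + 20.5×1.0333 + 0 = 7.097 + 21.183 + 0 = 28.28 cmH2O.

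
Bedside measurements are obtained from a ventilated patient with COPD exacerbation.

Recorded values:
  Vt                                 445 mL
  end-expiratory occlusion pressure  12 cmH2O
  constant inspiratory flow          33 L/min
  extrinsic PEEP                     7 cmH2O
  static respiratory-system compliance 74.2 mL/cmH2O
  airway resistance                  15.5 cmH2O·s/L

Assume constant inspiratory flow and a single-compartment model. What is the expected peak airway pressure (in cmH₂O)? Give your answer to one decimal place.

26.5

Flow: 33 L/min ÷ 60 = 0.55 L/s.
Total PEEP = 12 cmH2O (set 7 + intrinsic 5); this is the baseline alveolar pressure.
Equation of motion (constant flow): PIP = Vt/C + R·V̇ + PEEP.
PIP = 445/74.2 + 15.5×0.55 + 12 = 5.997 + 8.525 + 12 = 26.522 cmH2O.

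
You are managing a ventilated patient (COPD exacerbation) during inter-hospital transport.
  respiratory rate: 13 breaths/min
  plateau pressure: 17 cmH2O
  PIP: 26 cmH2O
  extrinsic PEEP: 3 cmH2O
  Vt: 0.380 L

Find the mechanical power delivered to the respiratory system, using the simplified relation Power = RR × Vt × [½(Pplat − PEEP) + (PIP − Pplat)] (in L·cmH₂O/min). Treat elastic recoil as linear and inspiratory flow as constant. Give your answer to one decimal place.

Per-breath work = Vt × [½(Pplat−PEEP) + (PIP−Pplat)] = 0.380 × [0.5×14.0 + 9.0] = 0.380 × 16.0 = 6.08 L·cmH2O.
Power = 13 × 6.08 = 79.04 L·cmH2O/min.

79.0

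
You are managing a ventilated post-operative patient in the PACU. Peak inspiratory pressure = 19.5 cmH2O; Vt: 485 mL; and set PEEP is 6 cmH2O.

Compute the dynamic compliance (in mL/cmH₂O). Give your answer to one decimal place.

35.9

Dynamic compliance = Vt / (PIP − PEEP) = 485 / (19.5 − 6) = 485 / 13.5 = 35.926 mL/cmH2O.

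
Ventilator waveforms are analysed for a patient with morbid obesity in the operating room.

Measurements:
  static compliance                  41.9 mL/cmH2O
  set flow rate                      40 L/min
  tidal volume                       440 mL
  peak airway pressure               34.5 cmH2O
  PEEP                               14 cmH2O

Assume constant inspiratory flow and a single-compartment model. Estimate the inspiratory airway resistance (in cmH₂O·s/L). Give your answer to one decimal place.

15.0

Flow: 40 L/min ÷ 60 = 0.6667 L/s.
Equation of motion (constant flow): PIP = Vt/C + R·V̇ + PEEP.
R·V̇ = PIP − Vt/C − PEEP = 34.5 − 440/41.9 − 14 = 34.5 − 10.501 − 14 = 9.999 cmH2O.
R = 9.999 / 0.6667 = 14.998 cmH2O·s/L.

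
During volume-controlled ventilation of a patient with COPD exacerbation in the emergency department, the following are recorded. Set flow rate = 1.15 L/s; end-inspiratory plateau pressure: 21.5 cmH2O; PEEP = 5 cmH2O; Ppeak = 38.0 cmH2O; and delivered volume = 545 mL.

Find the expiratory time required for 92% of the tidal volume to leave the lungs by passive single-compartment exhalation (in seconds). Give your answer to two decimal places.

R = (PIP − Pplat)/V̇ = (38.0 − 21.5) / 1.15 = 16.5/1.15 = 14.348 cmH2O·s/L.
C = Vt/(Pplat − PEEP) = 545.0 / (21.5 − 5) = 545.0/16.5 = 33.03 mL/cmH2O.
τ = R × C = 14.348 × 0.03303 L/cmH2O = 0.4739 s.
t = −τ·ln(1 − 0.92) = −0.4739·ln(0.08) = 1.197 s.

1.20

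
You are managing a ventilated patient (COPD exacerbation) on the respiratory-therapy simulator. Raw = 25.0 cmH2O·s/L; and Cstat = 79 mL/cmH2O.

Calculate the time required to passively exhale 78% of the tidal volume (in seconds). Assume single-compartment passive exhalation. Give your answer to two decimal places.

2.99

τ = R × C = 25.0 × 79 mL/cmH2O = 25.0 × 0.079 L/cmH2O = 1.975 s.
Exhaled fraction f = 1 − e^(−t/τ) → t = −τ·ln(1 − f) = −1.975·ln(0.22) = 2.99 s.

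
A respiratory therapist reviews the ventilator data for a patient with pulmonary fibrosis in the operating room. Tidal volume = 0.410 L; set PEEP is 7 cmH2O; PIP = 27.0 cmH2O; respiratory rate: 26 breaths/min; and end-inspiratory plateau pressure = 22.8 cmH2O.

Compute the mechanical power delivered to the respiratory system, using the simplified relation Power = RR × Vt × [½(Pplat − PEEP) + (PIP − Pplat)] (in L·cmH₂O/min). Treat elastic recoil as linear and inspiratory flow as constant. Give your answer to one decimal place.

Per-breath work = Vt × [½(Pplat−PEEP) + (PIP−Pplat)] = 0.410 × [0.5×15.8 + 4.2] = 0.410 × 12.1 = 4.961 L·cmH2O.
Power = 26 × 4.961 = 128.99 L·cmH2O/min.

129.0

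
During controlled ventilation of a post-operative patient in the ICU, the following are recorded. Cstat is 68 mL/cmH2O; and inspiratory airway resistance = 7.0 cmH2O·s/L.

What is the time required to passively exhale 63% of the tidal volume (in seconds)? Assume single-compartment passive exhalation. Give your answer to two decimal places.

0.47

τ = R × C = 7.0 × 68 mL/cmH2O = 7.0 × 0.068 L/cmH2O = 0.476 s.
Exhaled fraction f = 1 − e^(−t/τ) → t = −τ·ln(1 − f) = −0.476·ln(0.37) = 0.4733 s.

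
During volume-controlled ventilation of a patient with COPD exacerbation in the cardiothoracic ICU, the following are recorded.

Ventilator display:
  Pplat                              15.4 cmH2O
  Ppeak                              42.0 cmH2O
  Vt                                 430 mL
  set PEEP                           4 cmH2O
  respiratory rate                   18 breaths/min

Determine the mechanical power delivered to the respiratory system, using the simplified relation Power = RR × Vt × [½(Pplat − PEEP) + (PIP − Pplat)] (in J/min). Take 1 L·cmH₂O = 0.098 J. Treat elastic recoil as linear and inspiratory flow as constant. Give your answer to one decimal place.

24.5

Per-breath work = Vt × [½(Pplat−PEEP) + (PIP−Pplat)] = 0.430 × [0.5×11.4 + 26.6] = 0.430 × 32.3 = 13.889 L·cmH2O.
Power = 18 × 13.889 = 250.0 L·cmH2O/min.
× 0.098 J/(L·cmH2O) → 24.5 J/min.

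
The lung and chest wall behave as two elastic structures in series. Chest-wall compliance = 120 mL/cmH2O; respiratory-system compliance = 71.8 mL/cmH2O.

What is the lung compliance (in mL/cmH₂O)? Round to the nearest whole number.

179

1/CL = 1/Crs − 1/Ccw.
1/CL = 1/71.8 − 1/120 = 0.005594.
CL = 178.76 mL/cmH2O.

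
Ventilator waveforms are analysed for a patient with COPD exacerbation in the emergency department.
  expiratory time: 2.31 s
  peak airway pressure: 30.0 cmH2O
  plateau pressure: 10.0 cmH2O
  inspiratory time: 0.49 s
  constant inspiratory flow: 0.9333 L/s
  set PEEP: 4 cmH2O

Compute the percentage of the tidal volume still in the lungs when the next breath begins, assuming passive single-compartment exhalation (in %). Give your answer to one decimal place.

Vt = flow × Ti = 0.9333 L/s × 0.49 s × 1000 mL/L = 457.32 mL.
R = (PIP − Pplat)/V̇ = (30.0 − 10.0) / 0.9333 = 20.0/0.9333 = 21.429 cmH2O·s/L.
C = Vt/(Pplat − PEEP) = 457.32 / (10.0 − 4) = 457.32/6.0 = 76.22 mL/cmH2O.
τ = R × C = 21.429 × 0.07622 L/cmH2O = 1.633 s.
Fraction remaining at end-expiration = e^(−Te/τ) = e^(−2.31/1.633) = 0.243 → 24.3%.

24.3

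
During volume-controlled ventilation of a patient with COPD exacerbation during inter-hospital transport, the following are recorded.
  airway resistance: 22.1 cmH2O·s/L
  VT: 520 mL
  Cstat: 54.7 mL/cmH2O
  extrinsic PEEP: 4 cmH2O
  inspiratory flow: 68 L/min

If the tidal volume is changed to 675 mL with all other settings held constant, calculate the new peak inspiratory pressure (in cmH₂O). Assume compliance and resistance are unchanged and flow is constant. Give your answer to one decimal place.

41.4

Flow: 68 L/min ÷ 60 = 1.1333 L/s.
PIP = Vt/C + R·V̇ + PEEP (constant-flow equation of motion).
Only the elastic term changes: ΔPIP = ΔVt / C = (675 − 520) / 54.7 = 2.834 cmH2O.
Original PIP = 520/54.7 + 22.1×1.1333 + 4 = 38.552 cmH2O; new PIP = 38.552 + (2.834) = 41.386 cmH2O.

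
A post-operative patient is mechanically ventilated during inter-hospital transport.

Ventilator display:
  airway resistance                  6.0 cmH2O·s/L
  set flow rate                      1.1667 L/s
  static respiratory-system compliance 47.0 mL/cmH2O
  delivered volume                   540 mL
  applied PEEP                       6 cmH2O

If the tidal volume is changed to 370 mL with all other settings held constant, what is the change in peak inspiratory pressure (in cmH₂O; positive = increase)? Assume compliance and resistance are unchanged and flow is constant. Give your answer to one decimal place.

PIP = Vt/C + R·V̇ + PEEP (constant-flow equation of motion).
Only the elastic term changes: ΔPIP = ΔVt / C = (370 − 540) / 47.0 = -3.617 cmH2O.

-3.6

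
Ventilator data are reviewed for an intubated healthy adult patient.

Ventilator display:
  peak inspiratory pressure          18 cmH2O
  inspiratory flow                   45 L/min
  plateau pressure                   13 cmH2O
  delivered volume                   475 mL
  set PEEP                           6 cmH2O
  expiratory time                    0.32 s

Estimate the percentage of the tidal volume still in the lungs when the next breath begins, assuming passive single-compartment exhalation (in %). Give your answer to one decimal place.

Flow: 45 L/min ÷ 60 = 0.75 L/s.
R = (PIP − Pplat)/V̇ = (18 − 13) / 0.75 = 5.0/0.75 = 6.667 cmH2O·s/L.
C = Vt/(Pplat − PEEP) = 475.0 / (13 − 6) = 475.0/7.0 = 67.857 mL/cmH2O.
τ = R × C = 6.667 × 0.06786 L/cmH2O = 0.4524 s.
Fraction remaining at end-expiration = e^(−Te/τ) = e^(−0.32/0.4524) = 0.493 → 49.3%.

49.3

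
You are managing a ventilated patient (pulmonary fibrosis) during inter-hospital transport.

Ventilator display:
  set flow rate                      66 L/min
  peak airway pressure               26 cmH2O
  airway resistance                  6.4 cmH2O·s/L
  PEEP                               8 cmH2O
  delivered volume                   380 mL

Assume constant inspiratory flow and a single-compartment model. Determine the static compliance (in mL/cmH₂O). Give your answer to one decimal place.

34.7

Flow: 66 L/min ÷ 60 = 1.1 L/s.
Equation of motion (constant flow): PIP = Vt/C + R·V̇ + PEEP.
Vt/C = PIP − R·V̇ − PEEP = 26 − 6.4×1.1 − 8 = 26 − 7.04 − 8 = 10.96 cmH2O.
C = Vt / 10.96 = 380 / 10.96 = 34.672 mL/cmH2O.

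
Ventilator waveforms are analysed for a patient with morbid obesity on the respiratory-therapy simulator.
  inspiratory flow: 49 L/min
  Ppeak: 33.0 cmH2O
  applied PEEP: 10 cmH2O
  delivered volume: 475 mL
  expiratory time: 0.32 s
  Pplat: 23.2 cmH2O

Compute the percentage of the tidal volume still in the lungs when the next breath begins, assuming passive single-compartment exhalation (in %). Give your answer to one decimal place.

47.7

Flow: 49 L/min ÷ 60 = 0.8167 L/s.
R = (PIP − Pplat)/V̇ = (33.0 − 23.2) / 0.8167 = 9.8/0.8167 = 12.0 cmH2O·s/L.
C = Vt/(Pplat − PEEP) = 475.0 / (23.2 − 10) = 475.0/13.2 = 35.985 mL/cmH2O.
τ = R × C = 12.0 × 0.03599 L/cmH2O = 0.4319 s.
Fraction remaining at end-expiration = e^(−Te/τ) = e^(−0.32/0.4319) = 0.4767 → 47.67%.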